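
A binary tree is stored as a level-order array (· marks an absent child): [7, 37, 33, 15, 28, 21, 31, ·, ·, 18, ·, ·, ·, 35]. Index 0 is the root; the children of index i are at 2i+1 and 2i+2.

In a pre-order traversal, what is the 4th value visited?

Pre-order visits the node, then its left subtree, then its right subtree.
Visit 7.
At 7: go left to 37.
  Visit 37.
  At 37: go left to 15.
    15 is a leaf — visit 15.
  At 37: go right to 28.
    Visit 28.
    At 28: go left to 18.
      18 is a leaf — visit 18.
    At 28: no right child.
At 7: go right to 33.
  Visit 33.
  At 33: go left to 21.
    21 is a leaf — visit 21.
  At 33: go right to 31.
    Visit 31.
    At 31: go left to 35.
      35 is a leaf — visit 35.
    At 31: no right child.
Full pre-order sequence: 7, 37, 15, 28, 18, 33, 21, 31, 35.

28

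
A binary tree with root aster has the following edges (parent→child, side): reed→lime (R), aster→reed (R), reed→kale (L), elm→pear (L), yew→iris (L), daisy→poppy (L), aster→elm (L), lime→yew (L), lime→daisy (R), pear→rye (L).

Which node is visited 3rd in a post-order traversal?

elm

Post-order visits the left subtree, then the right subtree, then the node.
At aster: go left to elm.
  At elm: go left to pear.
    At pear: go left to rye.
      rye is a leaf — visit rye.
    At pear: no right child.
    Visit pear.
  At elm: no right child.
  Visit elm.
At aster: go right to reed.
  At reed: go left to kale.
    kale is a leaf — visit kale.
  At reed: go right to lime.
    At lime: go left to yew.
      At yew: go left to iris.
        iris is a leaf — visit iris.
      At yew: no right child.
      Visit yew.
    At lime: go right to daisy.
      At daisy: go left to poppy.
        poppy is a leaf — visit poppy.
      At daisy: no right child.
      Visit daisy.
    Visit lime.
  Visit reed.
Visit aster.
Full post-order sequence: rye, pear, elm, kale, iris, yew, poppy, daisy, lime, reed, aster.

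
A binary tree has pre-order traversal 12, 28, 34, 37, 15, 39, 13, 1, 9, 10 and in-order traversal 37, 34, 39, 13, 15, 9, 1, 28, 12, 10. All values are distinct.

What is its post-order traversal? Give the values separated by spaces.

37 13 39 9 1 15 34 28 10 12

The first element of pre-order is the root; it splits in-order into left and right subtrees.
Root 12: left subtree has 8 nodes {37, 34, 39, 13, 15, 9, 1, 28}, right has 1 {10}.
  Root 28: left subtree has 7 nodes {37, 34, 39, 13, 15, 9, 1}, right has 0 { }.
    Root 34: left subtree has 1 node {37}, right has 5 {39, 13, 15, 9, 1}.
      Root 15: left subtree has 2 nodes {39, 13}, right has 2 {9, 1}.
        Root 39: left subtree has 0 nodes { }, right has 1 {13}.
        Root 1: left subtree has 1 node {9}, right has 0 { }.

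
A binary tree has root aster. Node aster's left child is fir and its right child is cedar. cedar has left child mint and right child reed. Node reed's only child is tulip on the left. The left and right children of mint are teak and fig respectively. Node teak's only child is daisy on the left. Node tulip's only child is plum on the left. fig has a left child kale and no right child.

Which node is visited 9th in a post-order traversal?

reed

Post-order visits the left subtree, then the right subtree, then the node.
At aster: go left to fir.
  fir is a leaf — visit fir.
At aster: go right to cedar.
  At cedar: go left to mint.
    At mint: go left to teak.
      At teak: go left to daisy.
        daisy is a leaf — visit daisy.
      At teak: no right child.
      Visit teak.
    At mint: go right to fig.
      At fig: go left to kale.
        kale is a leaf — visit kale.
      At fig: no right child.
      Visit fig.
    Visit mint.
  At cedar: go right to reed.
    At reed: go left to tulip.
      At tulip: go left to plum.
        plum is a leaf — visit plum.
      At tulip: no right child.
      Visit tulip.
    At reed: no right child.
    Visit reed.
  Visit cedar.
Visit aster.
Full post-order sequence: fir, daisy, teak, kale, fig, mint, plum, tulip, reed, cedar, aster.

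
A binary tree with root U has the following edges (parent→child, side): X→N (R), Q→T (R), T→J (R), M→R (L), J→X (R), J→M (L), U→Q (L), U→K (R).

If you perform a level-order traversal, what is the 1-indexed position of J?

5

Level-order visits nodes level by level from the root, left to right within each level.
Level 0: U
Level 1: Q, K
Level 2: T
Level 3: J
Level 4: M, X
Level 5: R, N
Full level-order sequence: U, Q, K, T, J, M, X, R, N.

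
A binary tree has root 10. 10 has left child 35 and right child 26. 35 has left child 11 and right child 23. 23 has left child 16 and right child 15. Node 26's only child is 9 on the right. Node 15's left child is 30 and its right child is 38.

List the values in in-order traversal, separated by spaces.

11 35 16 23 30 15 38 10 26 9

In-order visits the left subtree, then the node, then the right subtree.
At 10: go left to 35.
  At 35: go left to 11.
    11 is a leaf — visit 11.
  Visit 35.
  At 35: go right to 23.
    At 23: go left to 16.
      16 is a leaf — visit 16.
    Visit 23.
    At 23: go right to 15.
      At 15: go left to 30.
        30 is a leaf — visit 30.
      Visit 15.
      At 15: go right to 38.
        38 is a leaf — visit 38.
Visit 10.
At 10: go right to 26.
  At 26: no left child.
  Visit 26.
  At 26: go right to 9.
    9 is a leaf — visit 9.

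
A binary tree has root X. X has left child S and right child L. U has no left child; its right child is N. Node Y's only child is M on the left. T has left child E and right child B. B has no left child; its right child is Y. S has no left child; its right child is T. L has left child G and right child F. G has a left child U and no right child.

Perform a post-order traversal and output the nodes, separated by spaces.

Post-order visits the left subtree, then the right subtree, then the node.
At X: go left to S.
  At S: no left child.
  At S: go right to T.
    At T: go left to E.
      E is a leaf — visit E.
    At T: go right to B.
      At B: no left child.
      At B: go right to Y.
        At Y: go left to M.
          M is a leaf — visit M.
        At Y: no right child.
        Visit Y.
      Visit B.
    Visit T.
  Visit S.
At X: go right to L.
  At L: go left to G.
    At G: go left to U.
      At U: no left child.
      At U: go right to N.
        N is a leaf — visit N.
      Visit U.
    At G: no right child.
    Visit G.
  At L: go right to F.
    F is a leaf — visit F.
  Visit L.
Visit X.

E M Y B T S N U G F L X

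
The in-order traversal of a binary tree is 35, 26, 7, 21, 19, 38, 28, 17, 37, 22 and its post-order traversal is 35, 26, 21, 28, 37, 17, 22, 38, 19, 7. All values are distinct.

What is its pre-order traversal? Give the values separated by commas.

The last element of post-order is the root; it splits in-order into left and right subtrees.
Root 7: left subtree has 2 nodes {35, 26}, right has 7 {21, 19, 38, 28, 17, 37, 22}.
  Root 26: left subtree has 1 node {35}, right has 0 { }.
  Root 19: left subtree has 1 node {21}, right has 5 {38, 28, 17, 37, 22}.
    Root 38: left subtree has 0 nodes { }, right has 4 {28, 17, 37, 22}.
      Root 22: left subtree has 3 nodes {28, 17, 37}, right has 0 { }.
        Root 17: left subtree has 1 node {28}, right has 1 {37}.

7, 26, 35, 19, 21, 38, 22, 17, 28, 37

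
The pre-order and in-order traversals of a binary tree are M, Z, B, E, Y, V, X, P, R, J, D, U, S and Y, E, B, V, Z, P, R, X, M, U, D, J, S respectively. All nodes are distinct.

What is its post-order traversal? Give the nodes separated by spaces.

Y E V B R P X Z U D S J M

The first element of pre-order is the root; it splits in-order into left and right subtrees.
Root M: left subtree has 8 nodes {Y, E, B, V, Z, P, R, X}, right has 4 {U, D, J, S}.
  Root Z: left subtree has 4 nodes {Y, E, B, V}, right has 3 {P, R, X}.
    Root B: left subtree has 2 nodes {Y, E}, right has 1 {V}.
      Root E: left subtree has 1 node {Y}, right has 0 { }.
    Root X: left subtree has 2 nodes {P, R}, right has 0 { }.
      Root P: left subtree has 0 nodes { }, right has 1 {R}.
  Root J: left subtree has 2 nodes {U, D}, right has 1 {S}.
    Root D: left subtree has 1 node {U}, right has 0 { }.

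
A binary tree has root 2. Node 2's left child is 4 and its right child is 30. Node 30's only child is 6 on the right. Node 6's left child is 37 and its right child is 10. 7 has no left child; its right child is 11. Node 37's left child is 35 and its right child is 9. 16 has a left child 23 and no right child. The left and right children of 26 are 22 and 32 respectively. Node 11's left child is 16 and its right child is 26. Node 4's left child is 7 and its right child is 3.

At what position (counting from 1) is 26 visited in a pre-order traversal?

7

Pre-order visits the node, then its left subtree, then its right subtree.
Visit 2.
At 2: go left to 4.
  Visit 4.
  At 4: go left to 7.
    Visit 7.
    At 7: no left child.
    At 7: go right to 11.
      Visit 11.
      At 11: go left to 16.
        Visit 16.
        At 16: go left to 23.
          23 is a leaf — visit 23.
        At 16: no right child.
      At 11: go right to 26.
        Visit 26.
        At 26: go left to 22.
          22 is a leaf — visit 22.
        At 26: go right to 32.
          32 is a leaf — visit 32.
  At 4: go right to 3.
    3 is a leaf — visit 3.
At 2: go right to 30.
  Visit 30.
  At 30: no left child.
  At 30: go right to 6.
    Visit 6.
    At 6: go left to 37.
      Visit 37.
      At 37: go left to 35.
        35 is a leaf — visit 35.
      At 37: go right to 9.
        9 is a leaf — visit 9.
    At 6: go right to 10.
      10 is a leaf — visit 10.
Full pre-order sequence: 2, 4, 7, 11, 16, 23, 26, 22, 32, 3, 30, 6, 37, 35, 9, 10.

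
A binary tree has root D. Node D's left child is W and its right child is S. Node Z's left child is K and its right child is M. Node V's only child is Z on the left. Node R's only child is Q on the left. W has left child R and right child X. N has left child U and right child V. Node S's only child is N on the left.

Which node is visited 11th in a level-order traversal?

K

Level-order visits nodes level by level from the root, left to right within each level.
Level 0: D
Level 1: W, S
Level 2: R, X, N
Level 3: Q, U, V
Level 4: Z
Level 5: K, M
Full level-order sequence: D, W, S, R, X, N, Q, U, V, Z, K, M.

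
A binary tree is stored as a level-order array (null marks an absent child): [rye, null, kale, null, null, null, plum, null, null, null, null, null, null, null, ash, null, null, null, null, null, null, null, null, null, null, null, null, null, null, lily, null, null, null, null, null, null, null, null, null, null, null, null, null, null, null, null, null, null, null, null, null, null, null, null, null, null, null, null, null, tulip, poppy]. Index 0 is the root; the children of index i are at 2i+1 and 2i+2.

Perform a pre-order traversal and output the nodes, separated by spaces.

rye kale plum ash lily tulip poppy

Pre-order visits the node, then its left subtree, then its right subtree.
Visit rye.
At rye: no left child.
At rye: go right to kale.
  Visit kale.
  At kale: no left child.
  At kale: go right to plum.
    Visit plum.
    At plum: no left child.
    At plum: go right to ash.
      Visit ash.
      At ash: go left to lily.
        Visit lily.
        At lily: go left to tulip.
          tulip is a leaf — visit tulip.
        At lily: go right to poppy.
          poppy is a leaf — visit poppy.
      At ash: no right child.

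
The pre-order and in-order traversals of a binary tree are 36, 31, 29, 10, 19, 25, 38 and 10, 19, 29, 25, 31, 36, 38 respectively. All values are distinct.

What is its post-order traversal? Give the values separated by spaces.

19 10 25 29 31 38 36

The first element of pre-order is the root; it splits in-order into left and right subtrees.
Root 36: left subtree has 5 nodes {10, 19, 29, 25, 31}, right has 1 {38}.
  Root 31: left subtree has 4 nodes {10, 19, 29, 25}, right has 0 { }.
    Root 29: left subtree has 2 nodes {10, 19}, right has 1 {25}.
      Root 10: left subtree has 0 nodes { }, right has 1 {19}.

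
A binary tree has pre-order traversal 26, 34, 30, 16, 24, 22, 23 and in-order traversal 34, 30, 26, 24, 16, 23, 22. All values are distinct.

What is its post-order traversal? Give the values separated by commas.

30, 34, 24, 23, 22, 16, 26

The first element of pre-order is the root; it splits in-order into left and right subtrees.
Root 26: left subtree has 2 nodes {34, 30}, right has 4 {24, 16, 23, 22}.
  Root 34: left subtree has 0 nodes { }, right has 1 {30}.
  Root 16: left subtree has 1 node {24}, right has 2 {23, 22}.
    Root 22: left subtree has 1 node {23}, right has 0 { }.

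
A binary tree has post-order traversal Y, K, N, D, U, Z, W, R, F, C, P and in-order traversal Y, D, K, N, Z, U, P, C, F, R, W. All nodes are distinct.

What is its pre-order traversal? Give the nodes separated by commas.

The last element of post-order is the root; it splits in-order into left and right subtrees.
Root P: left subtree has 6 nodes {Y, D, K, N, Z, U}, right has 4 {C, F, R, W}.
  Root Z: left subtree has 4 nodes {Y, D, K, N}, right has 1 {U}.
    Root D: left subtree has 1 node {Y}, right has 2 {K, N}.
      Root N: left subtree has 1 node {K}, right has 0 { }.
  Root C: left subtree has 0 nodes { }, right has 3 {F, R, W}.
    Root F: left subtree has 0 nodes { }, right has 2 {R, W}.
      Root R: left subtree has 0 nodes { }, right has 1 {W}.

P, Z, D, Y, N, K, U, C, F, R, W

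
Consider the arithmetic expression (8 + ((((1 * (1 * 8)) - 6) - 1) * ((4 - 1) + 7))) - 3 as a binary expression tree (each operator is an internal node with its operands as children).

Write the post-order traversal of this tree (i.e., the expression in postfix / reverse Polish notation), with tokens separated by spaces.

8 1 1 8 * * 6 - 1 - 4 1 - 7 + * + 3 -

Post-order on an expression tree gives postfix notation: for each operator, emit left operand, right operand, then the operator.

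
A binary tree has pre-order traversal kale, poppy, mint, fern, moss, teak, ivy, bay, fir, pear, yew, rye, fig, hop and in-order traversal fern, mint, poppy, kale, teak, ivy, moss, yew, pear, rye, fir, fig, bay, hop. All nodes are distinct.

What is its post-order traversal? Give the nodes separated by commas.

The first element of pre-order is the root; it splits in-order into left and right subtrees.
Root kale: left subtree has 3 nodes {fern, mint, poppy}, right has 10 {teak, ivy, moss, yew, pear, rye, fir, fig, bay, hop}.
  Root poppy: left subtree has 2 nodes {fern, mint}, right has 0 { }.
    Root mint: left subtree has 1 node {fern}, right has 0 { }.
  Root moss: left subtree has 2 nodes {teak, ivy}, right has 7 {yew, pear, rye, fir, fig, bay, hop}.
    Root teak: left subtree has 0 nodes { }, right has 1 {ivy}.
    Root bay: left subtree has 5 nodes {yew, pear, rye, fir, fig}, right has 1 {hop}.
      Root fir: left subtree has 3 nodes {yew, pear, rye}, right has 1 {fig}.
        Root pear: left subtree has 1 node {yew}, right has 1 {rye}.

fern, mint, poppy, ivy, teak, yew, rye, pear, fig, fir, hop, bay, moss, kale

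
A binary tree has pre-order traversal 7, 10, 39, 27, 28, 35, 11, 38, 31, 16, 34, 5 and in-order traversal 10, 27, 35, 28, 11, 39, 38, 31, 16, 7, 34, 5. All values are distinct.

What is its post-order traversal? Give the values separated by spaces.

The first element of pre-order is the root; it splits in-order into left and right subtrees.
Root 7: left subtree has 9 nodes {10, 27, 35, 28, 11, 39, 38, 31, 16}, right has 2 {34, 5}.
  Root 10: left subtree has 0 nodes { }, right has 8 {27, 35, 28, 11, 39, 38, 31, 16}.
    Root 39: left subtree has 4 nodes {27, 35, 28, 11}, right has 3 {38, 31, 16}.
      Root 27: left subtree has 0 nodes { }, right has 3 {35, 28, 11}.
        Root 28: left subtree has 1 node {35}, right has 1 {11}.
      Root 38: left subtree has 0 nodes { }, right has 2 {31, 16}.
        Root 31: left subtree has 0 nodes { }, right has 1 {16}.
  Root 34: left subtree has 0 nodes { }, right has 1 {5}.

35 11 28 27 16 31 38 39 10 5 34 7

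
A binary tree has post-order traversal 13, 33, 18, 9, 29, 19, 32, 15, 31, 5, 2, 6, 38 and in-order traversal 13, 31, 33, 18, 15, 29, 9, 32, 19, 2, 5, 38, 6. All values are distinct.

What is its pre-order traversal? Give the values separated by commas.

The last element of post-order is the root; it splits in-order into left and right subtrees.
Root 38: left subtree has 11 nodes {13, 31, 33, 18, 15, 29, 9, 32, 19, 2, 5}, right has 1 {6}.
  Root 2: left subtree has 9 nodes {13, 31, 33, 18, 15, 29, 9, 32, 19}, right has 1 {5}.
    Root 31: left subtree has 1 node {13}, right has 7 {33, 18, 15, 29, 9, 32, 19}.
      Root 15: left subtree has 2 nodes {33, 18}, right has 4 {29, 9, 32, 19}.
        Root 18: left subtree has 1 node {33}, right has 0 { }.
        Root 32: left subtree has 2 nodes {29, 9}, right has 1 {19}.
          Root 29: left subtree has 0 nodes { }, right has 1 {9}.

38, 2, 31, 13, 15, 18, 33, 32, 29, 9, 19, 5, 6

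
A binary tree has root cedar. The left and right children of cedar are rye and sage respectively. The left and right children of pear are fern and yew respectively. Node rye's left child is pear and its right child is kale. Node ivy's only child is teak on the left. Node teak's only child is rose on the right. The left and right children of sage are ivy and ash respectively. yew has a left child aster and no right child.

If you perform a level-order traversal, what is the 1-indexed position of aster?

Level-order visits nodes level by level from the root, left to right within each level.
Level 0: cedar
Level 1: rye, sage
Level 2: pear, kale, ivy, ash
Level 3: fern, yew, teak
Level 4: aster, rose
Full level-order sequence: cedar, rye, sage, pear, kale, ivy, ash, fern, yew, teak, aster, rose.

11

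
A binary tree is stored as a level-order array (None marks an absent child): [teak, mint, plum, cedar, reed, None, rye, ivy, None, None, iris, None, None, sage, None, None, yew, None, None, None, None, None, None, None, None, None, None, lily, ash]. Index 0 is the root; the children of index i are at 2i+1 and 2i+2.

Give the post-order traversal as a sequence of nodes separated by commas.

yew, ivy, cedar, iris, reed, mint, lily, ash, sage, rye, plum, teak

Post-order visits the left subtree, then the right subtree, then the node.
At teak: go left to mint.
  At mint: go left to cedar.
    At cedar: go left to ivy.
      At ivy: no left child.
      At ivy: go right to yew.
        yew is a leaf — visit yew.
      Visit ivy.
    At cedar: no right child.
    Visit cedar.
  At mint: go right to reed.
    At reed: no left child.
    At reed: go right to iris.
      iris is a leaf — visit iris.
    Visit reed.
  Visit mint.
At teak: go right to plum.
  At plum: no left child.
  At plum: go right to rye.
    At rye: go left to sage.
      At sage: go left to lily.
        lily is a leaf — visit lily.
      At sage: go right to ash.
        ash is a leaf — visit ash.
      Visit sage.
    At rye: no right child.
    Visit rye.
  Visit plum.
Visit teak.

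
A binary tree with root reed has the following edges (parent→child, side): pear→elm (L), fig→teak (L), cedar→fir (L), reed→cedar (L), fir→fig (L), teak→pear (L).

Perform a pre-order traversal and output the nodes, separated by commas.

reed, cedar, fir, fig, teak, pear, elm

Pre-order visits the node, then its left subtree, then its right subtree.
Visit reed.
At reed: go left to cedar.
  Visit cedar.
  At cedar: go left to fir.
    Visit fir.
    At fir: go left to fig.
      Visit fig.
      At fig: go left to teak.
        Visit teak.
        At teak: go left to pear.
          Visit pear.
          At pear: go left to elm.
            elm is a leaf — visit elm.
          At pear: no right child.
        At teak: no right child.
      At fig: no right child.
    At fir: no right child.
  At cedar: no right child.
At reed: no right child.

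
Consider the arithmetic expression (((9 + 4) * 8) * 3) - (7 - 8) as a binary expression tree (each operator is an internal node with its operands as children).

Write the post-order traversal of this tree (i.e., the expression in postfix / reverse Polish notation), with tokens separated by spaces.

9 4 + 8 * 3 * 7 8 - -

Post-order on an expression tree gives postfix notation: for each operator, emit left operand, right operand, then the operator.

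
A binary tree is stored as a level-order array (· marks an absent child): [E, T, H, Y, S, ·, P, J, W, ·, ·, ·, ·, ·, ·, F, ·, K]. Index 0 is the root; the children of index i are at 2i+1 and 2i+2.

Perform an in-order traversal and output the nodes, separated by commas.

F, J, Y, K, W, T, S, E, H, P

In-order visits the left subtree, then the node, then the right subtree.
At E: go left to T.
  At T: go left to Y.
    At Y: go left to J.
      At J: go left to F.
        F is a leaf — visit F.
      Visit J.
      At J: no right child.
    Visit Y.
    At Y: go right to W.
      At W: go left to K.
        K is a leaf — visit K.
      Visit W.
      At W: no right child.
  Visit T.
  At T: go right to S.
    S is a leaf — visit S.
Visit E.
At E: go right to H.
  At H: no left child.
  Visit H.
  At H: go right to P.
    P is a leaf — visit P.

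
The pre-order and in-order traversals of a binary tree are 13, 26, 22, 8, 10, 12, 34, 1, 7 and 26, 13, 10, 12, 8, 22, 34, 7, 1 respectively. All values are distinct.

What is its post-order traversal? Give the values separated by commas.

26, 12, 10, 8, 7, 1, 34, 22, 13

The first element of pre-order is the root; it splits in-order into left and right subtrees.
Root 13: left subtree has 1 node {26}, right has 7 {10, 12, 8, 22, 34, 7, 1}.
  Root 22: left subtree has 3 nodes {10, 12, 8}, right has 3 {34, 7, 1}.
    Root 8: left subtree has 2 nodes {10, 12}, right has 0 { }.
      Root 10: left subtree has 0 nodes { }, right has 1 {12}.
    Root 34: left subtree has 0 nodes { }, right has 2 {7, 1}.
      Root 1: left subtree has 1 node {7}, right has 0 { }.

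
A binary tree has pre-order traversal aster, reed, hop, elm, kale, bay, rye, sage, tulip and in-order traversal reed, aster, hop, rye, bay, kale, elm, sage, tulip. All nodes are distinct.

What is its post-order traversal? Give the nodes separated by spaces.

The first element of pre-order is the root; it splits in-order into left and right subtrees.
Root aster: left subtree has 1 node {reed}, right has 7 {hop, rye, bay, kale, elm, sage, tulip}.
  Root hop: left subtree has 0 nodes { }, right has 6 {rye, bay, kale, elm, sage, tulip}.
    Root elm: left subtree has 3 nodes {rye, bay, kale}, right has 2 {sage, tulip}.
      Root kale: left subtree has 2 nodes {rye, bay}, right has 0 { }.
        Root bay: left subtree has 1 node {rye}, right has 0 { }.
      Root sage: left subtree has 0 nodes { }, right has 1 {tulip}.

reed rye bay kale tulip sage elm hop aster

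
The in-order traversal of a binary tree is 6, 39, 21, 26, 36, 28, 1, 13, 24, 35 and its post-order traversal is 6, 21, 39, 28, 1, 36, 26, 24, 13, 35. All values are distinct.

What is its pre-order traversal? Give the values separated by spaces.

The last element of post-order is the root; it splits in-order into left and right subtrees.
Root 35: left subtree has 9 nodes {6, 39, 21, 26, 36, 28, 1, 13, 24}, right has 0 { }.
  Root 13: left subtree has 7 nodes {6, 39, 21, 26, 36, 28, 1}, right has 1 {24}.
    Root 26: left subtree has 3 nodes {6, 39, 21}, right has 3 {36, 28, 1}.
      Root 39: left subtree has 1 node {6}, right has 1 {21}.
      Root 36: left subtree has 0 nodes { }, right has 2 {28, 1}.
        Root 1: left subtree has 1 node {28}, right has 0 { }.

35 13 26 39 6 21 36 1 28 24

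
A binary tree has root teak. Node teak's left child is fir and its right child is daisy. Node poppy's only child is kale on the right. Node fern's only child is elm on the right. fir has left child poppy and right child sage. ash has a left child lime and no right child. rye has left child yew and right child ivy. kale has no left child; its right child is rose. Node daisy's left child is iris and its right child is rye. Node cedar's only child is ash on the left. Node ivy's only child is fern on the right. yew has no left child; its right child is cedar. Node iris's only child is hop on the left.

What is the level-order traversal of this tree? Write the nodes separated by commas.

teak, fir, daisy, poppy, sage, iris, rye, kale, hop, yew, ivy, rose, cedar, fern, ash, elm, lime

Level-order visits nodes level by level from the root, left to right within each level.
Level 0: teak
Level 1: fir, daisy
Level 2: poppy, sage, iris, rye
Level 3: kale, hop, yew, ivy
Level 4: rose, cedar, fern
Level 5: ash, elm
Level 6: lime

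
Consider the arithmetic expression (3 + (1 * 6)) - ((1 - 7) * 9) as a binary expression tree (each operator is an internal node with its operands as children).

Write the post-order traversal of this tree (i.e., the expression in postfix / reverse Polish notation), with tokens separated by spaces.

3 1 6 * + 1 7 - 9 * -

Post-order on an expression tree gives postfix notation: for each operator, emit left operand, right operand, then the operator.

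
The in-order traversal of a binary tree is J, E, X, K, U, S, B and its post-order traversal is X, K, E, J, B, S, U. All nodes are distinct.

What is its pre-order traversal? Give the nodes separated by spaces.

The last element of post-order is the root; it splits in-order into left and right subtrees.
Root U: left subtree has 4 nodes {J, E, X, K}, right has 2 {S, B}.
  Root J: left subtree has 0 nodes { }, right has 3 {E, X, K}.
    Root E: left subtree has 0 nodes { }, right has 2 {X, K}.
      Root K: left subtree has 1 node {X}, right has 0 { }.
  Root S: left subtree has 0 nodes { }, right has 1 {B}.

U J E K X S B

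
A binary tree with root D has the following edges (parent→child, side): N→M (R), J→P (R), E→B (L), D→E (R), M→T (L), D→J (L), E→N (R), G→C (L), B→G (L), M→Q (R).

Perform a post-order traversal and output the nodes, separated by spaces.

Post-order visits the left subtree, then the right subtree, then the node.
At D: go left to J.
  At J: no left child.
  At J: go right to P.
    P is a leaf — visit P.
  Visit J.
At D: go right to E.
  At E: go left to B.
    At B: go left to G.
      At G: go left to C.
        C is a leaf — visit C.
      At G: no right child.
      Visit G.
    At B: no right child.
    Visit B.
  At E: go right to N.
    At N: no left child.
    At N: go right to M.
      At M: go left to T.
        T is a leaf — visit T.
      At M: go right to Q.
        Q is a leaf — visit Q.
      Visit M.
    Visit N.
  Visit E.
Visit D.

P J C G B T Q M N E D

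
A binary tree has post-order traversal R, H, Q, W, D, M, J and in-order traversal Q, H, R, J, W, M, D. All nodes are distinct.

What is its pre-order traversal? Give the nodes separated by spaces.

J Q H R M W D

The last element of post-order is the root; it splits in-order into left and right subtrees.
Root J: left subtree has 3 nodes {Q, H, R}, right has 3 {W, M, D}.
  Root Q: left subtree has 0 nodes { }, right has 2 {H, R}.
    Root H: left subtree has 0 nodes { }, right has 1 {R}.
  Root M: left subtree has 1 node {W}, right has 1 {D}.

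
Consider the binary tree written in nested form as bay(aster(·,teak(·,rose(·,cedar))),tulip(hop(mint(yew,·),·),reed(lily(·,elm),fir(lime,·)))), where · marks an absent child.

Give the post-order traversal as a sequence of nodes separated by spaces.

cedar rose teak aster yew mint hop elm lily lime fir reed tulip bay

Post-order visits the left subtree, then the right subtree, then the node.
At bay: go left to aster.
  At aster: no left child.
  At aster: go right to teak.
    At teak: no left child.
    At teak: go right to rose.
      At rose: no left child.
      At rose: go right to cedar.
        cedar is a leaf — visit cedar.
      Visit rose.
    Visit teak.
  Visit aster.
At bay: go right to tulip.
  At tulip: go left to hop.
    At hop: go left to mint.
      At mint: go left to yew.
        yew is a leaf — visit yew.
      At mint: no right child.
      Visit mint.
    At hop: no right child.
    Visit hop.
  At tulip: go right to reed.
    At reed: go left to lily.
      At lily: no left child.
      At lily: go right to elm.
        elm is a leaf — visit elm.
      Visit lily.
    At reed: go right to fir.
      At fir: go left to lime.
        lime is a leaf — visit lime.
      At fir: no right child.
      Visit fir.
    Visit reed.
  Visit tulip.
Visit bay.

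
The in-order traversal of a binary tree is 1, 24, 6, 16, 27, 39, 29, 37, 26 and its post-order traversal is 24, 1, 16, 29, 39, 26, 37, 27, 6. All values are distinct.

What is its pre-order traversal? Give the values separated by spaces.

The last element of post-order is the root; it splits in-order into left and right subtrees.
Root 6: left subtree has 2 nodes {1, 24}, right has 6 {16, 27, 39, 29, 37, 26}.
  Root 1: left subtree has 0 nodes { }, right has 1 {24}.
  Root 27: left subtree has 1 node {16}, right has 4 {39, 29, 37, 26}.
    Root 37: left subtree has 2 nodes {39, 29}, right has 1 {26}.
      Root 39: left subtree has 0 nodes { }, right has 1 {29}.

6 1 24 27 16 37 39 29 26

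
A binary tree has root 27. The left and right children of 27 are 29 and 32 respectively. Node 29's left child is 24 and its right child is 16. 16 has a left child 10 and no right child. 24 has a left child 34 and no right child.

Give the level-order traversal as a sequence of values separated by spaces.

Level-order visits nodes level by level from the root, left to right within each level.
Level 0: 27
Level 1: 29, 32
Level 2: 24, 16
Level 3: 34, 10

27 29 32 24 16 34 10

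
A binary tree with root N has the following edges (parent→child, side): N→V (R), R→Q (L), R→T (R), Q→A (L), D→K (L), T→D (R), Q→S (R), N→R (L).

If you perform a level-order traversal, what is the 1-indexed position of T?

5

Level-order visits nodes level by level from the root, left to right within each level.
Level 0: N
Level 1: R, V
Level 2: Q, T
Level 3: A, S, D
Level 4: K
Full level-order sequence: N, R, V, Q, T, A, S, D, K.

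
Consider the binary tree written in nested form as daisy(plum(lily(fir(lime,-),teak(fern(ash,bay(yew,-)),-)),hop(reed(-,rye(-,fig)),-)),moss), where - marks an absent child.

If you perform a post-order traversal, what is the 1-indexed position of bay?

5

Post-order visits the left subtree, then the right subtree, then the node.
At daisy: go left to plum.
  At plum: go left to lily.
    At lily: go left to fir.
      At fir: go left to lime.
        lime is a leaf — visit lime.
      At fir: no right child.
      Visit fir.
    At lily: go right to teak.
      At teak: go left to fern.
        At fern: go left to ash.
          ash is a leaf — visit ash.
        At fern: go right to bay.
          At bay: go left to yew.
            yew is a leaf — visit yew.
          At bay: no right child.
          Visit bay.
        Visit fern.
      At teak: no right child.
      Visit teak.
    Visit lily.
  At plum: go right to hop.
    At hop: go left to reed.
      At reed: no left child.
      At reed: go right to rye.
        At rye: no left child.
        At rye: go right to fig.
          fig is a leaf — visit fig.
        Visit rye.
      Visit reed.
    At hop: no right child.
    Visit hop.
  Visit plum.
At daisy: go right to moss.
  moss is a leaf — visit moss.
Visit daisy.
Full post-order sequence: lime, fir, ash, yew, bay, fern, teak, lily, fig, rye, reed, hop, plum, moss, daisy.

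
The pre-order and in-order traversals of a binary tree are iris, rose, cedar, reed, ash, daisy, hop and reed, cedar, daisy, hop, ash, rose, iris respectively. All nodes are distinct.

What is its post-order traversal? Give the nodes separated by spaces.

reed hop daisy ash cedar rose iris

The first element of pre-order is the root; it splits in-order into left and right subtrees.
Root iris: left subtree has 6 nodes {reed, cedar, daisy, hop, ash, rose}, right has 0 { }.
  Root rose: left subtree has 5 nodes {reed, cedar, daisy, hop, ash}, right has 0 { }.
    Root cedar: left subtree has 1 node {reed}, right has 3 {daisy, hop, ash}.
      Root ash: left subtree has 2 nodes {daisy, hop}, right has 0 { }.
        Root daisy: left subtree has 0 nodes { }, right has 1 {hop}.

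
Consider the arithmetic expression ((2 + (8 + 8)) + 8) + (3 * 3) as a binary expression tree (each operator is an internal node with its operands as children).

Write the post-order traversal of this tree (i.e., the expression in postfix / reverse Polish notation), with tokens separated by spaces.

2 8 8 + + 8 + 3 3 * +

Post-order on an expression tree gives postfix notation: for each operator, emit left operand, right operand, then the operator.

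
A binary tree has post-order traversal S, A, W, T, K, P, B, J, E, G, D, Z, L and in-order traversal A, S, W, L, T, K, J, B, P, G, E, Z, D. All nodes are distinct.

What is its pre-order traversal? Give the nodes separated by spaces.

The last element of post-order is the root; it splits in-order into left and right subtrees.
Root L: left subtree has 3 nodes {A, S, W}, right has 9 {T, K, J, B, P, G, E, Z, D}.
  Root W: left subtree has 2 nodes {A, S}, right has 0 { }.
    Root A: left subtree has 0 nodes { }, right has 1 {S}.
  Root Z: left subtree has 7 nodes {T, K, J, B, P, G, E}, right has 1 {D}.
    Root G: left subtree has 5 nodes {T, K, J, B, P}, right has 1 {E}.
      Root J: left subtree has 2 nodes {T, K}, right has 2 {B, P}.
        Root K: left subtree has 1 node {T}, right has 0 { }.
        Root B: left subtree has 0 nodes { }, right has 1 {P}.

L W A S Z G J K T B P E D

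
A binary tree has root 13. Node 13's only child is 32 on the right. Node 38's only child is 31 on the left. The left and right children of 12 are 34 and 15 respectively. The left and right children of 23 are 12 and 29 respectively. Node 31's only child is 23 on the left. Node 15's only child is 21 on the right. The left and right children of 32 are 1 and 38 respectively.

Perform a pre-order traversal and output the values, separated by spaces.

13 32 1 38 31 23 12 34 15 21 29

Pre-order visits the node, then its left subtree, then its right subtree.
Visit 13.
At 13: no left child.
At 13: go right to 32.
  Visit 32.
  At 32: go left to 1.
    1 is a leaf — visit 1.
  At 32: go right to 38.
    Visit 38.
    At 38: go left to 31.
      Visit 31.
      At 31: go left to 23.
        Visit 23.
        At 23: go left to 12.
          Visit 12.
          At 12: go left to 34.
            34 is a leaf — visit 34.
          At 12: go right to 15.
            Visit 15.
            At 15: no left child.
            At 15: go right to 21.
              21 is a leaf — visit 21.
        At 23: go right to 29.
          29 is a leaf — visit 29.
      At 31: no right child.
    At 38: no right child.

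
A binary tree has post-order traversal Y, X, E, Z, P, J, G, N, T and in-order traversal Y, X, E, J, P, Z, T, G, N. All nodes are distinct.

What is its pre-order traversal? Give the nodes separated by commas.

The last element of post-order is the root; it splits in-order into left and right subtrees.
Root T: left subtree has 6 nodes {Y, X, E, J, P, Z}, right has 2 {G, N}.
  Root J: left subtree has 3 nodes {Y, X, E}, right has 2 {P, Z}.
    Root E: left subtree has 2 nodes {Y, X}, right has 0 { }.
      Root X: left subtree has 1 node {Y}, right has 0 { }.
    Root P: left subtree has 0 nodes { }, right has 1 {Z}.
  Root N: left subtree has 1 node {G}, right has 0 { }.

T, J, E, X, Y, P, Z, N, G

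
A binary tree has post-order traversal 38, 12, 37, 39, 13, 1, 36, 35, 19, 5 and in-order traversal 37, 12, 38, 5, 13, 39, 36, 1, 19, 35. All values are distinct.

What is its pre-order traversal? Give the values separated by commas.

The last element of post-order is the root; it splits in-order into left and right subtrees.
Root 5: left subtree has 3 nodes {37, 12, 38}, right has 6 {13, 39, 36, 1, 19, 35}.
  Root 37: left subtree has 0 nodes { }, right has 2 {12, 38}.
    Root 12: left subtree has 0 nodes { }, right has 1 {38}.
  Root 19: left subtree has 4 nodes {13, 39, 36, 1}, right has 1 {35}.
    Root 36: left subtree has 2 nodes {13, 39}, right has 1 {1}.
      Root 13: left subtree has 0 nodes { }, right has 1 {39}.

5, 37, 12, 38, 19, 36, 13, 39, 1, 35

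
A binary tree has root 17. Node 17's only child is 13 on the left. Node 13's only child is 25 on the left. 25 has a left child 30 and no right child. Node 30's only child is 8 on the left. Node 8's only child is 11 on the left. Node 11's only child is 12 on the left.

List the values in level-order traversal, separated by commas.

Level-order visits nodes level by level from the root, left to right within each level.
Level 0: 17
Level 1: 13
Level 2: 25
Level 3: 30
Level 4: 8
Level 5: 11
Level 6: 12

17, 13, 25, 30, 8, 11, 12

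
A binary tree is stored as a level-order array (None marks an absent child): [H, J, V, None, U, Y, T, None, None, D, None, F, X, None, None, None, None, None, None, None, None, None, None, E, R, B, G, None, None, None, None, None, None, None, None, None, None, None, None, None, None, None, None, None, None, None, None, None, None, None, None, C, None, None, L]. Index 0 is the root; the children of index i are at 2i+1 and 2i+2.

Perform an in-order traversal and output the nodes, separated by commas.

In-order visits the left subtree, then the node, then the right subtree.
At H: go left to J.
  At J: no left child.
  Visit J.
  At J: go right to U.
    At U: go left to D.
      D is a leaf — visit D.
    Visit U.
    At U: no right child.
Visit H.
At H: go right to V.
  At V: go left to Y.
    At Y: go left to F.
      At F: go left to E.
        E is a leaf — visit E.
      Visit F.
      At F: go right to R.
        R is a leaf — visit R.
    Visit Y.
    At Y: go right to X.
      At X: go left to B.
        At B: go left to C.
          C is a leaf — visit C.
        Visit B.
        At B: no right child.
      Visit X.
      At X: go right to G.
        At G: no left child.
        Visit G.
        At G: go right to L.
          L is a leaf — visit L.
  Visit V.
  At V: go right to T.
    T is a leaf — visit T.

J, D, U, H, E, F, R, Y, C, B, X, G, L, V, T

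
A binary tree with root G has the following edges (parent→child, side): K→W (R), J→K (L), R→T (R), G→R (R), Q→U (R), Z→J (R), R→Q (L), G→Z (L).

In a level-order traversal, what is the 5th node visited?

Q

Level-order visits nodes level by level from the root, left to right within each level.
Level 0: G
Level 1: Z, R
Level 2: J, Q, T
Level 3: K, U
Level 4: W
Full level-order sequence: G, Z, R, J, Q, T, K, U, W.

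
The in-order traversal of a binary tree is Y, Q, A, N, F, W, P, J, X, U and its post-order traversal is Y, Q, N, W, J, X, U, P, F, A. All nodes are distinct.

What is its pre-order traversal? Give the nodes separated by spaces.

The last element of post-order is the root; it splits in-order into left and right subtrees.
Root A: left subtree has 2 nodes {Y, Q}, right has 7 {N, F, W, P, J, X, U}.
  Root Q: left subtree has 1 node {Y}, right has 0 { }.
  Root F: left subtree has 1 node {N}, right has 5 {W, P, J, X, U}.
    Root P: left subtree has 1 node {W}, right has 3 {J, X, U}.
      Root U: left subtree has 2 nodes {J, X}, right has 0 { }.
        Root X: left subtree has 1 node {J}, right has 0 { }.

A Q Y F N P W U X J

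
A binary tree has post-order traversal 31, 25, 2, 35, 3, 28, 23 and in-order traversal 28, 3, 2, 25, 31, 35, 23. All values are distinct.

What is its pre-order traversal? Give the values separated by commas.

The last element of post-order is the root; it splits in-order into left and right subtrees.
Root 23: left subtree has 6 nodes {28, 3, 2, 25, 31, 35}, right has 0 { }.
  Root 28: left subtree has 0 nodes { }, right has 5 {3, 2, 25, 31, 35}.
    Root 3: left subtree has 0 nodes { }, right has 4 {2, 25, 31, 35}.
      Root 35: left subtree has 3 nodes {2, 25, 31}, right has 0 { }.
        Root 2: left subtree has 0 nodes { }, right has 2 {25, 31}.
          Root 25: left subtree has 0 nodes { }, right has 1 {31}.

23, 28, 3, 35, 2, 25, 31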